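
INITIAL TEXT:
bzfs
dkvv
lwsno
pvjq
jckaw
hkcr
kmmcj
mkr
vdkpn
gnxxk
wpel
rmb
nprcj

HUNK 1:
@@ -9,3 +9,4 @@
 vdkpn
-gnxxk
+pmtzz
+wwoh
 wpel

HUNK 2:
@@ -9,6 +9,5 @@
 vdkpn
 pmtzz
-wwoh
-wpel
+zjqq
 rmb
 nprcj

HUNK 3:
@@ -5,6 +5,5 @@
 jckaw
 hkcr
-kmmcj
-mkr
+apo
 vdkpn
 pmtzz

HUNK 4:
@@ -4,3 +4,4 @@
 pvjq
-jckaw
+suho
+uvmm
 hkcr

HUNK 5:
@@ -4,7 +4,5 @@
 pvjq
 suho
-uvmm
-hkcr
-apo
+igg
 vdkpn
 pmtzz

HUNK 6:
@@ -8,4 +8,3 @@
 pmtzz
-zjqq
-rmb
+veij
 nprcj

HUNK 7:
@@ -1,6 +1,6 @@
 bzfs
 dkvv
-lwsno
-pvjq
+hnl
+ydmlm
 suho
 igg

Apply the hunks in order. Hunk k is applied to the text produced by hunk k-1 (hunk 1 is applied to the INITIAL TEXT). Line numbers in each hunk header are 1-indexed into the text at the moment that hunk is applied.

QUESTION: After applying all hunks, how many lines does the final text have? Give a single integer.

Hunk 1: at line 9 remove [gnxxk] add [pmtzz,wwoh] -> 14 lines: bzfs dkvv lwsno pvjq jckaw hkcr kmmcj mkr vdkpn pmtzz wwoh wpel rmb nprcj
Hunk 2: at line 9 remove [wwoh,wpel] add [zjqq] -> 13 lines: bzfs dkvv lwsno pvjq jckaw hkcr kmmcj mkr vdkpn pmtzz zjqq rmb nprcj
Hunk 3: at line 5 remove [kmmcj,mkr] add [apo] -> 12 lines: bzfs dkvv lwsno pvjq jckaw hkcr apo vdkpn pmtzz zjqq rmb nprcj
Hunk 4: at line 4 remove [jckaw] add [suho,uvmm] -> 13 lines: bzfs dkvv lwsno pvjq suho uvmm hkcr apo vdkpn pmtzz zjqq rmb nprcj
Hunk 5: at line 4 remove [uvmm,hkcr,apo] add [igg] -> 11 lines: bzfs dkvv lwsno pvjq suho igg vdkpn pmtzz zjqq rmb nprcj
Hunk 6: at line 8 remove [zjqq,rmb] add [veij] -> 10 lines: bzfs dkvv lwsno pvjq suho igg vdkpn pmtzz veij nprcj
Hunk 7: at line 1 remove [lwsno,pvjq] add [hnl,ydmlm] -> 10 lines: bzfs dkvv hnl ydmlm suho igg vdkpn pmtzz veij nprcj
Final line count: 10

Answer: 10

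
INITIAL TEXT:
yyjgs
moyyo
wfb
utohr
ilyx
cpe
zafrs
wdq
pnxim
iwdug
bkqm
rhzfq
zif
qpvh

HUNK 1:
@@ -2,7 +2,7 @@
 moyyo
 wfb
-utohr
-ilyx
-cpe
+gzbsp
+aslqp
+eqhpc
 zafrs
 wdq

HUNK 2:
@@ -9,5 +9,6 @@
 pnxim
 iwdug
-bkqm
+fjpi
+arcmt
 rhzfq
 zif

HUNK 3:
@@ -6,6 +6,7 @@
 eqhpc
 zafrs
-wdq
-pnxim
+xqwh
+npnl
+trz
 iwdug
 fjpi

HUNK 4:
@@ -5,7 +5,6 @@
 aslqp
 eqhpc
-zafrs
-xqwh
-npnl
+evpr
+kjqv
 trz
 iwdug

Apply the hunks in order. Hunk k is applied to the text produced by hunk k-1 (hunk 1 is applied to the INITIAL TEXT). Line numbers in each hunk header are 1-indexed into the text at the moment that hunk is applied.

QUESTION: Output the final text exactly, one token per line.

Hunk 1: at line 2 remove [utohr,ilyx,cpe] add [gzbsp,aslqp,eqhpc] -> 14 lines: yyjgs moyyo wfb gzbsp aslqp eqhpc zafrs wdq pnxim iwdug bkqm rhzfq zif qpvh
Hunk 2: at line 9 remove [bkqm] add [fjpi,arcmt] -> 15 lines: yyjgs moyyo wfb gzbsp aslqp eqhpc zafrs wdq pnxim iwdug fjpi arcmt rhzfq zif qpvh
Hunk 3: at line 6 remove [wdq,pnxim] add [xqwh,npnl,trz] -> 16 lines: yyjgs moyyo wfb gzbsp aslqp eqhpc zafrs xqwh npnl trz iwdug fjpi arcmt rhzfq zif qpvh
Hunk 4: at line 5 remove [zafrs,xqwh,npnl] add [evpr,kjqv] -> 15 lines: yyjgs moyyo wfb gzbsp aslqp eqhpc evpr kjqv trz iwdug fjpi arcmt rhzfq zif qpvh

Answer: yyjgs
moyyo
wfb
gzbsp
aslqp
eqhpc
evpr
kjqv
trz
iwdug
fjpi
arcmt
rhzfq
zif
qpvh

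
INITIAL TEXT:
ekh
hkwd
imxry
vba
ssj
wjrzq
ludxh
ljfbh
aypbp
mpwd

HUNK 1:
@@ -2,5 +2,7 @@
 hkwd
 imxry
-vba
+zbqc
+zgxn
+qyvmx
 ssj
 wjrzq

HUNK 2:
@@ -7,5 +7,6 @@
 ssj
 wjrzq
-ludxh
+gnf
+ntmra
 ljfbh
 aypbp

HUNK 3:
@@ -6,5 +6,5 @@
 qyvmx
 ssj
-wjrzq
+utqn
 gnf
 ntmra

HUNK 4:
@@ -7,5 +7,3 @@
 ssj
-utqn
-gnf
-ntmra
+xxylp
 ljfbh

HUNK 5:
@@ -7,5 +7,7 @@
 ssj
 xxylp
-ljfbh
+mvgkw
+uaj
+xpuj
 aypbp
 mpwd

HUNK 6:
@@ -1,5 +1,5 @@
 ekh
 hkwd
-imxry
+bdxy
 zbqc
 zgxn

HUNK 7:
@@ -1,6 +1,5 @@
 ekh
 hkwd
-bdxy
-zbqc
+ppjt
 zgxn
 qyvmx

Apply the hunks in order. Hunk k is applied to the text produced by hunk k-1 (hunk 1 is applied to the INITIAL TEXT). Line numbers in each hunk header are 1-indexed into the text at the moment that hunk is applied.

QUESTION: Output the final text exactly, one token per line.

Hunk 1: at line 2 remove [vba] add [zbqc,zgxn,qyvmx] -> 12 lines: ekh hkwd imxry zbqc zgxn qyvmx ssj wjrzq ludxh ljfbh aypbp mpwd
Hunk 2: at line 7 remove [ludxh] add [gnf,ntmra] -> 13 lines: ekh hkwd imxry zbqc zgxn qyvmx ssj wjrzq gnf ntmra ljfbh aypbp mpwd
Hunk 3: at line 6 remove [wjrzq] add [utqn] -> 13 lines: ekh hkwd imxry zbqc zgxn qyvmx ssj utqn gnf ntmra ljfbh aypbp mpwd
Hunk 4: at line 7 remove [utqn,gnf,ntmra] add [xxylp] -> 11 lines: ekh hkwd imxry zbqc zgxn qyvmx ssj xxylp ljfbh aypbp mpwd
Hunk 5: at line 7 remove [ljfbh] add [mvgkw,uaj,xpuj] -> 13 lines: ekh hkwd imxry zbqc zgxn qyvmx ssj xxylp mvgkw uaj xpuj aypbp mpwd
Hunk 6: at line 1 remove [imxry] add [bdxy] -> 13 lines: ekh hkwd bdxy zbqc zgxn qyvmx ssj xxylp mvgkw uaj xpuj aypbp mpwd
Hunk 7: at line 1 remove [bdxy,zbqc] add [ppjt] -> 12 lines: ekh hkwd ppjt zgxn qyvmx ssj xxylp mvgkw uaj xpuj aypbp mpwd

Answer: ekh
hkwd
ppjt
zgxn
qyvmx
ssj
xxylp
mvgkw
uaj
xpuj
aypbp
mpwd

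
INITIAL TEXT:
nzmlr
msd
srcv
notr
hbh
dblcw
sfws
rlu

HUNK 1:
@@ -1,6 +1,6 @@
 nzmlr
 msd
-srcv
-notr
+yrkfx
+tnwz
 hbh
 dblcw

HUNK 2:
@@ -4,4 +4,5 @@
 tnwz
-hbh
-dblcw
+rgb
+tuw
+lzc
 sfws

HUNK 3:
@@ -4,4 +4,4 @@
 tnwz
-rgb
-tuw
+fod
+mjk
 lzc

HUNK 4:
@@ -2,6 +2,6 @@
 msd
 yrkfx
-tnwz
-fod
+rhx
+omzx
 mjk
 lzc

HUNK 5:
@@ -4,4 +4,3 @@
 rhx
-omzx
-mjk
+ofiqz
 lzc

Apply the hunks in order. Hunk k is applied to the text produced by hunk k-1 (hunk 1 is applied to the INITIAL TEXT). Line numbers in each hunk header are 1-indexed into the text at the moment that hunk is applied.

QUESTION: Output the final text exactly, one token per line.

Answer: nzmlr
msd
yrkfx
rhx
ofiqz
lzc
sfws
rlu

Derivation:
Hunk 1: at line 1 remove [srcv,notr] add [yrkfx,tnwz] -> 8 lines: nzmlr msd yrkfx tnwz hbh dblcw sfws rlu
Hunk 2: at line 4 remove [hbh,dblcw] add [rgb,tuw,lzc] -> 9 lines: nzmlr msd yrkfx tnwz rgb tuw lzc sfws rlu
Hunk 3: at line 4 remove [rgb,tuw] add [fod,mjk] -> 9 lines: nzmlr msd yrkfx tnwz fod mjk lzc sfws rlu
Hunk 4: at line 2 remove [tnwz,fod] add [rhx,omzx] -> 9 lines: nzmlr msd yrkfx rhx omzx mjk lzc sfws rlu
Hunk 5: at line 4 remove [omzx,mjk] add [ofiqz] -> 8 lines: nzmlr msd yrkfx rhx ofiqz lzc sfws rlu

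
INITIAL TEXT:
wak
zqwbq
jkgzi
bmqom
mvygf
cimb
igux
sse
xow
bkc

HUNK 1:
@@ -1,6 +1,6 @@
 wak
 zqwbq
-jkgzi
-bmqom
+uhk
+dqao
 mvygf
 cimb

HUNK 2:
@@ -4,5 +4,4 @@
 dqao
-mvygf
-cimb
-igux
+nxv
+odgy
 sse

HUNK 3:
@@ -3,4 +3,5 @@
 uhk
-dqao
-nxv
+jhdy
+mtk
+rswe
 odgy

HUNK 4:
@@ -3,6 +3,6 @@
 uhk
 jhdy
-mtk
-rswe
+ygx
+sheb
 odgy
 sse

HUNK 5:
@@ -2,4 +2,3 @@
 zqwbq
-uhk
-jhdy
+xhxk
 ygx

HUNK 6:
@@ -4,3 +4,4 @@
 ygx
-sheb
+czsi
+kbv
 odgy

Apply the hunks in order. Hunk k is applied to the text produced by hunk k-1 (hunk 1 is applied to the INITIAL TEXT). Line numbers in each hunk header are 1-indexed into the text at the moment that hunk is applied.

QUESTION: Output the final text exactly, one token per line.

Hunk 1: at line 1 remove [jkgzi,bmqom] add [uhk,dqao] -> 10 lines: wak zqwbq uhk dqao mvygf cimb igux sse xow bkc
Hunk 2: at line 4 remove [mvygf,cimb,igux] add [nxv,odgy] -> 9 lines: wak zqwbq uhk dqao nxv odgy sse xow bkc
Hunk 3: at line 3 remove [dqao,nxv] add [jhdy,mtk,rswe] -> 10 lines: wak zqwbq uhk jhdy mtk rswe odgy sse xow bkc
Hunk 4: at line 3 remove [mtk,rswe] add [ygx,sheb] -> 10 lines: wak zqwbq uhk jhdy ygx sheb odgy sse xow bkc
Hunk 5: at line 2 remove [uhk,jhdy] add [xhxk] -> 9 lines: wak zqwbq xhxk ygx sheb odgy sse xow bkc
Hunk 6: at line 4 remove [sheb] add [czsi,kbv] -> 10 lines: wak zqwbq xhxk ygx czsi kbv odgy sse xow bkc

Answer: wak
zqwbq
xhxk
ygx
czsi
kbv
odgy
sse
xow
bkc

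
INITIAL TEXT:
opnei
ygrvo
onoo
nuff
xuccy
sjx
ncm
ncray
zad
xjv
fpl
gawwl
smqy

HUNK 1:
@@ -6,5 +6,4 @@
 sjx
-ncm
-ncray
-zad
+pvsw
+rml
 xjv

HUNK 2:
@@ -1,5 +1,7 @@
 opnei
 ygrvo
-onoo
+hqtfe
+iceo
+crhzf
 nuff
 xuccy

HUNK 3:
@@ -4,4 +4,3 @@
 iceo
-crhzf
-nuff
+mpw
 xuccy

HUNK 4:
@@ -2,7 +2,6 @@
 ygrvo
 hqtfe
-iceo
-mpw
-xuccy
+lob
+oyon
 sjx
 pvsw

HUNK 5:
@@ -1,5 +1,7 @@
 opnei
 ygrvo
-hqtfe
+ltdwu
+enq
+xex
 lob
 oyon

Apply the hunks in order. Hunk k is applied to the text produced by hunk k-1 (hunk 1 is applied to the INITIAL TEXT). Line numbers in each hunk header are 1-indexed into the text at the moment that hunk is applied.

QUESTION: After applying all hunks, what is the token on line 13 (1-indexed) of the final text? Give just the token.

Answer: gawwl

Derivation:
Hunk 1: at line 6 remove [ncm,ncray,zad] add [pvsw,rml] -> 12 lines: opnei ygrvo onoo nuff xuccy sjx pvsw rml xjv fpl gawwl smqy
Hunk 2: at line 1 remove [onoo] add [hqtfe,iceo,crhzf] -> 14 lines: opnei ygrvo hqtfe iceo crhzf nuff xuccy sjx pvsw rml xjv fpl gawwl smqy
Hunk 3: at line 4 remove [crhzf,nuff] add [mpw] -> 13 lines: opnei ygrvo hqtfe iceo mpw xuccy sjx pvsw rml xjv fpl gawwl smqy
Hunk 4: at line 2 remove [iceo,mpw,xuccy] add [lob,oyon] -> 12 lines: opnei ygrvo hqtfe lob oyon sjx pvsw rml xjv fpl gawwl smqy
Hunk 5: at line 1 remove [hqtfe] add [ltdwu,enq,xex] -> 14 lines: opnei ygrvo ltdwu enq xex lob oyon sjx pvsw rml xjv fpl gawwl smqy
Final line 13: gawwl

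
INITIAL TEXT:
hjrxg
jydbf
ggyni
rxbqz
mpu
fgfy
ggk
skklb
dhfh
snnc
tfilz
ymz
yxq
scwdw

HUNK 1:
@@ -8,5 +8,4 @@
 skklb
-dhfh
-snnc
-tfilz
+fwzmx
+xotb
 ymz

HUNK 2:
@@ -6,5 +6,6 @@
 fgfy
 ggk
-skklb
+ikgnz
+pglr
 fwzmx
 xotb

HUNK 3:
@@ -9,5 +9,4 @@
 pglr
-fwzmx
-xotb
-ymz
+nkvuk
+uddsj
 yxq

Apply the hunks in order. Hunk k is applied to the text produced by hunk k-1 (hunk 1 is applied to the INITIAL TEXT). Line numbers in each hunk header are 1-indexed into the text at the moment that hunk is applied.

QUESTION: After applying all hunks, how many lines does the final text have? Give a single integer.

Hunk 1: at line 8 remove [dhfh,snnc,tfilz] add [fwzmx,xotb] -> 13 lines: hjrxg jydbf ggyni rxbqz mpu fgfy ggk skklb fwzmx xotb ymz yxq scwdw
Hunk 2: at line 6 remove [skklb] add [ikgnz,pglr] -> 14 lines: hjrxg jydbf ggyni rxbqz mpu fgfy ggk ikgnz pglr fwzmx xotb ymz yxq scwdw
Hunk 3: at line 9 remove [fwzmx,xotb,ymz] add [nkvuk,uddsj] -> 13 lines: hjrxg jydbf ggyni rxbqz mpu fgfy ggk ikgnz pglr nkvuk uddsj yxq scwdw
Final line count: 13

Answer: 13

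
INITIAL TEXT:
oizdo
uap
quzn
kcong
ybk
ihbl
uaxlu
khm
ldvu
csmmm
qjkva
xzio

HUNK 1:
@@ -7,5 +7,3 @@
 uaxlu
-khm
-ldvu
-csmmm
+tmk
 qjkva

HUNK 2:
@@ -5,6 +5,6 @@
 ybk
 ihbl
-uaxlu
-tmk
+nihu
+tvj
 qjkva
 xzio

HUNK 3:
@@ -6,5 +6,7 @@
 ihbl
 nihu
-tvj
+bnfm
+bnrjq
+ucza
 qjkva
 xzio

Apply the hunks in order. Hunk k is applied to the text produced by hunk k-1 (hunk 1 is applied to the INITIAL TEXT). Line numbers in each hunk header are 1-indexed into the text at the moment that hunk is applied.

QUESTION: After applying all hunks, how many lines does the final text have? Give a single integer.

Answer: 12

Derivation:
Hunk 1: at line 7 remove [khm,ldvu,csmmm] add [tmk] -> 10 lines: oizdo uap quzn kcong ybk ihbl uaxlu tmk qjkva xzio
Hunk 2: at line 5 remove [uaxlu,tmk] add [nihu,tvj] -> 10 lines: oizdo uap quzn kcong ybk ihbl nihu tvj qjkva xzio
Hunk 3: at line 6 remove [tvj] add [bnfm,bnrjq,ucza] -> 12 lines: oizdo uap quzn kcong ybk ihbl nihu bnfm bnrjq ucza qjkva xzio
Final line count: 12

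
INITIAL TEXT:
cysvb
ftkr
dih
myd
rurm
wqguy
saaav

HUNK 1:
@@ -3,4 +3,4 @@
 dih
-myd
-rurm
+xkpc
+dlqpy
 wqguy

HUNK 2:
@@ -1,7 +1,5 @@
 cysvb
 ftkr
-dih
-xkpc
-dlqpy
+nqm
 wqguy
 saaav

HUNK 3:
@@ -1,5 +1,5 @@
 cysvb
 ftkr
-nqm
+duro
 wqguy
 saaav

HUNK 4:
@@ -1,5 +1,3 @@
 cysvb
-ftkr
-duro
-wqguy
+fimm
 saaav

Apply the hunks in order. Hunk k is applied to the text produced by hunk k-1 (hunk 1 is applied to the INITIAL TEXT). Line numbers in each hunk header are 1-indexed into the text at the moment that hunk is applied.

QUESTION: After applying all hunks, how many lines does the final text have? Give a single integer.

Answer: 3

Derivation:
Hunk 1: at line 3 remove [myd,rurm] add [xkpc,dlqpy] -> 7 lines: cysvb ftkr dih xkpc dlqpy wqguy saaav
Hunk 2: at line 1 remove [dih,xkpc,dlqpy] add [nqm] -> 5 lines: cysvb ftkr nqm wqguy saaav
Hunk 3: at line 1 remove [nqm] add [duro] -> 5 lines: cysvb ftkr duro wqguy saaav
Hunk 4: at line 1 remove [ftkr,duro,wqguy] add [fimm] -> 3 lines: cysvb fimm saaav
Final line count: 3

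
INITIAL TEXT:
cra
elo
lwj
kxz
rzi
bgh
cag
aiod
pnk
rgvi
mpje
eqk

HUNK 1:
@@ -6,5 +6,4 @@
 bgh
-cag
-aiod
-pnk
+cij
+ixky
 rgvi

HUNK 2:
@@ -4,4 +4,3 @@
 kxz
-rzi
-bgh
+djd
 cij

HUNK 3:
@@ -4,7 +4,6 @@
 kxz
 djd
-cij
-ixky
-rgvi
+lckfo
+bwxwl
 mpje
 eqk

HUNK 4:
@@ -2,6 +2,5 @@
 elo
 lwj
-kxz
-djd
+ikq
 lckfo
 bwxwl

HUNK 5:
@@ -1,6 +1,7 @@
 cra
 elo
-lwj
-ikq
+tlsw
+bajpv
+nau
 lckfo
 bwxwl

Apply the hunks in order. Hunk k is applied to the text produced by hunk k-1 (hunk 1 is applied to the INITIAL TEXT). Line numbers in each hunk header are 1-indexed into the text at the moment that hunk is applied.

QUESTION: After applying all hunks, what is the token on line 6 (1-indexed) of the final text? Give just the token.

Hunk 1: at line 6 remove [cag,aiod,pnk] add [cij,ixky] -> 11 lines: cra elo lwj kxz rzi bgh cij ixky rgvi mpje eqk
Hunk 2: at line 4 remove [rzi,bgh] add [djd] -> 10 lines: cra elo lwj kxz djd cij ixky rgvi mpje eqk
Hunk 3: at line 4 remove [cij,ixky,rgvi] add [lckfo,bwxwl] -> 9 lines: cra elo lwj kxz djd lckfo bwxwl mpje eqk
Hunk 4: at line 2 remove [kxz,djd] add [ikq] -> 8 lines: cra elo lwj ikq lckfo bwxwl mpje eqk
Hunk 5: at line 1 remove [lwj,ikq] add [tlsw,bajpv,nau] -> 9 lines: cra elo tlsw bajpv nau lckfo bwxwl mpje eqk
Final line 6: lckfo

Answer: lckfo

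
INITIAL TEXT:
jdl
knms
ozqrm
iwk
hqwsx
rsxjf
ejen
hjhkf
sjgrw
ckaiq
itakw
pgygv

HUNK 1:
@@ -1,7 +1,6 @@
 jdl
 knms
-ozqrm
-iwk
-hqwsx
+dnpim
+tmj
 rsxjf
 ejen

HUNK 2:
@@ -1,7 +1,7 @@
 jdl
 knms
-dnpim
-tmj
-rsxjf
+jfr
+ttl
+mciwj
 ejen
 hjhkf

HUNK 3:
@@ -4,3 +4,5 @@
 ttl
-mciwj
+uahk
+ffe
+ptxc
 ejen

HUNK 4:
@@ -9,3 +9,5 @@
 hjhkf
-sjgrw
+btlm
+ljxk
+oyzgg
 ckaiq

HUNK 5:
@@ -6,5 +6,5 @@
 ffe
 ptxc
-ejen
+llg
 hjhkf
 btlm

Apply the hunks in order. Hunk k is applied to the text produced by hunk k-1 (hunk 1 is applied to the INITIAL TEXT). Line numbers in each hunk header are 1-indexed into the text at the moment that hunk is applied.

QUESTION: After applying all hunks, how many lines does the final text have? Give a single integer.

Answer: 15

Derivation:
Hunk 1: at line 1 remove [ozqrm,iwk,hqwsx] add [dnpim,tmj] -> 11 lines: jdl knms dnpim tmj rsxjf ejen hjhkf sjgrw ckaiq itakw pgygv
Hunk 2: at line 1 remove [dnpim,tmj,rsxjf] add [jfr,ttl,mciwj] -> 11 lines: jdl knms jfr ttl mciwj ejen hjhkf sjgrw ckaiq itakw pgygv
Hunk 3: at line 4 remove [mciwj] add [uahk,ffe,ptxc] -> 13 lines: jdl knms jfr ttl uahk ffe ptxc ejen hjhkf sjgrw ckaiq itakw pgygv
Hunk 4: at line 9 remove [sjgrw] add [btlm,ljxk,oyzgg] -> 15 lines: jdl knms jfr ttl uahk ffe ptxc ejen hjhkf btlm ljxk oyzgg ckaiq itakw pgygv
Hunk 5: at line 6 remove [ejen] add [llg] -> 15 lines: jdl knms jfr ttl uahk ffe ptxc llg hjhkf btlm ljxk oyzgg ckaiq itakw pgygv
Final line count: 15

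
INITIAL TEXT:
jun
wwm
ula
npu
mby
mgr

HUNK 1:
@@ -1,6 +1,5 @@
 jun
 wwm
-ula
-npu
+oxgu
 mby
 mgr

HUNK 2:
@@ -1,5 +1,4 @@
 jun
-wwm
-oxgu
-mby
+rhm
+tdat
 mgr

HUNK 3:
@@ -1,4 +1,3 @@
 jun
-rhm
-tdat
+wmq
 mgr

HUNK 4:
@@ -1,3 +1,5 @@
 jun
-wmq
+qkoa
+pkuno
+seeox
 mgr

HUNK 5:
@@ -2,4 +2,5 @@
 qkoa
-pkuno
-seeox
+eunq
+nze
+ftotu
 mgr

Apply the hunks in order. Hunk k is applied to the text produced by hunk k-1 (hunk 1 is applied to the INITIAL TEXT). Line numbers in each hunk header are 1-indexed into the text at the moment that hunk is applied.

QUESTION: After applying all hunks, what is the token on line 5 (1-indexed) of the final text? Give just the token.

Answer: ftotu

Derivation:
Hunk 1: at line 1 remove [ula,npu] add [oxgu] -> 5 lines: jun wwm oxgu mby mgr
Hunk 2: at line 1 remove [wwm,oxgu,mby] add [rhm,tdat] -> 4 lines: jun rhm tdat mgr
Hunk 3: at line 1 remove [rhm,tdat] add [wmq] -> 3 lines: jun wmq mgr
Hunk 4: at line 1 remove [wmq] add [qkoa,pkuno,seeox] -> 5 lines: jun qkoa pkuno seeox mgr
Hunk 5: at line 2 remove [pkuno,seeox] add [eunq,nze,ftotu] -> 6 lines: jun qkoa eunq nze ftotu mgr
Final line 5: ftotu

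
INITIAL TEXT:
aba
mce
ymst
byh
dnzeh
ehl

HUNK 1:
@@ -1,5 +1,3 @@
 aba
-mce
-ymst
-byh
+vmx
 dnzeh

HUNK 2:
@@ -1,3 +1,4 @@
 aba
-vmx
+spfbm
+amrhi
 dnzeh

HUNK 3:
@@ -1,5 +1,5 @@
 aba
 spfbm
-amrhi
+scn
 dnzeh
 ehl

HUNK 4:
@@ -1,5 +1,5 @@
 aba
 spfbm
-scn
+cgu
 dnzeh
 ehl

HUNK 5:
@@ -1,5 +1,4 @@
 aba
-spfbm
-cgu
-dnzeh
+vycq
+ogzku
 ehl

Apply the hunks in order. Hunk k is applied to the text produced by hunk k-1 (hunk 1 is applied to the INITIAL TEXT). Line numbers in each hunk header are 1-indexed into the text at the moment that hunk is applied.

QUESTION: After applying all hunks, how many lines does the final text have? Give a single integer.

Hunk 1: at line 1 remove [mce,ymst,byh] add [vmx] -> 4 lines: aba vmx dnzeh ehl
Hunk 2: at line 1 remove [vmx] add [spfbm,amrhi] -> 5 lines: aba spfbm amrhi dnzeh ehl
Hunk 3: at line 1 remove [amrhi] add [scn] -> 5 lines: aba spfbm scn dnzeh ehl
Hunk 4: at line 1 remove [scn] add [cgu] -> 5 lines: aba spfbm cgu dnzeh ehl
Hunk 5: at line 1 remove [spfbm,cgu,dnzeh] add [vycq,ogzku] -> 4 lines: aba vycq ogzku ehl
Final line count: 4

Answer: 4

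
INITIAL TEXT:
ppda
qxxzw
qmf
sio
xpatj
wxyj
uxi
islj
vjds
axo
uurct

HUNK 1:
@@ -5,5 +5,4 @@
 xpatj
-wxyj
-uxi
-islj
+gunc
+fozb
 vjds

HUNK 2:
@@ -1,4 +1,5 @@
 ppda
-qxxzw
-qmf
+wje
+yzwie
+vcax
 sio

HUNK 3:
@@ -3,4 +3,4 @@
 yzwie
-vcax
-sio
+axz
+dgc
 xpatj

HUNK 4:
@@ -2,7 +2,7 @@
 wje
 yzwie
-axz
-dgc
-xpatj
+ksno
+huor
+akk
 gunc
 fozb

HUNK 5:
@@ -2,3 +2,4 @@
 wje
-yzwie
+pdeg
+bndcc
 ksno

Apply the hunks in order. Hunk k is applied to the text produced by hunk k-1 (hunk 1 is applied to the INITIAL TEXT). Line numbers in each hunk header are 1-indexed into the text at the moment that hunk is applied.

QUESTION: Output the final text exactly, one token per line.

Answer: ppda
wje
pdeg
bndcc
ksno
huor
akk
gunc
fozb
vjds
axo
uurct

Derivation:
Hunk 1: at line 5 remove [wxyj,uxi,islj] add [gunc,fozb] -> 10 lines: ppda qxxzw qmf sio xpatj gunc fozb vjds axo uurct
Hunk 2: at line 1 remove [qxxzw,qmf] add [wje,yzwie,vcax] -> 11 lines: ppda wje yzwie vcax sio xpatj gunc fozb vjds axo uurct
Hunk 3: at line 3 remove [vcax,sio] add [axz,dgc] -> 11 lines: ppda wje yzwie axz dgc xpatj gunc fozb vjds axo uurct
Hunk 4: at line 2 remove [axz,dgc,xpatj] add [ksno,huor,akk] -> 11 lines: ppda wje yzwie ksno huor akk gunc fozb vjds axo uurct
Hunk 5: at line 2 remove [yzwie] add [pdeg,bndcc] -> 12 lines: ppda wje pdeg bndcc ksno huor akk gunc fozb vjds axo uurct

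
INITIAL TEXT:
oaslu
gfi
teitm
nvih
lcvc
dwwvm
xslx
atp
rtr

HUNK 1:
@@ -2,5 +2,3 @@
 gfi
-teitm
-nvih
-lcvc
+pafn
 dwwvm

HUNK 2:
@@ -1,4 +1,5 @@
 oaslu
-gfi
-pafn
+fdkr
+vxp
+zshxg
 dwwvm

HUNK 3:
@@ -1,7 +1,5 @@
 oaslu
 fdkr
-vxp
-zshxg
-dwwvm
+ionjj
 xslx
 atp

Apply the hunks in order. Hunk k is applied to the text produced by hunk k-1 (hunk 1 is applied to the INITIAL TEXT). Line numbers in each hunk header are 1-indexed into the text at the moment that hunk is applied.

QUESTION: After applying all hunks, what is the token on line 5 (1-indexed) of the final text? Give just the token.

Answer: atp

Derivation:
Hunk 1: at line 2 remove [teitm,nvih,lcvc] add [pafn] -> 7 lines: oaslu gfi pafn dwwvm xslx atp rtr
Hunk 2: at line 1 remove [gfi,pafn] add [fdkr,vxp,zshxg] -> 8 lines: oaslu fdkr vxp zshxg dwwvm xslx atp rtr
Hunk 3: at line 1 remove [vxp,zshxg,dwwvm] add [ionjj] -> 6 lines: oaslu fdkr ionjj xslx atp rtr
Final line 5: atp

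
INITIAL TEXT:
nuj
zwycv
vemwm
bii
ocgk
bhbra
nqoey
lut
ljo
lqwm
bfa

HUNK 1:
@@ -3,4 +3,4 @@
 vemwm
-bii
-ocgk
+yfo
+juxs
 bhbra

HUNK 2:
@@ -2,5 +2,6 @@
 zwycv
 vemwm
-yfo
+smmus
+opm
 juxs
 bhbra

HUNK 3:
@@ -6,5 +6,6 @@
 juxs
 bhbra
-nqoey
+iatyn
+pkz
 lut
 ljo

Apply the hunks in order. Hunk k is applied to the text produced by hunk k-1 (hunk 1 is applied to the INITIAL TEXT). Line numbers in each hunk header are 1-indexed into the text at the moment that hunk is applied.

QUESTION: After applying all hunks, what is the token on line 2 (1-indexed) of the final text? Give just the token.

Answer: zwycv

Derivation:
Hunk 1: at line 3 remove [bii,ocgk] add [yfo,juxs] -> 11 lines: nuj zwycv vemwm yfo juxs bhbra nqoey lut ljo lqwm bfa
Hunk 2: at line 2 remove [yfo] add [smmus,opm] -> 12 lines: nuj zwycv vemwm smmus opm juxs bhbra nqoey lut ljo lqwm bfa
Hunk 3: at line 6 remove [nqoey] add [iatyn,pkz] -> 13 lines: nuj zwycv vemwm smmus opm juxs bhbra iatyn pkz lut ljo lqwm bfa
Final line 2: zwycv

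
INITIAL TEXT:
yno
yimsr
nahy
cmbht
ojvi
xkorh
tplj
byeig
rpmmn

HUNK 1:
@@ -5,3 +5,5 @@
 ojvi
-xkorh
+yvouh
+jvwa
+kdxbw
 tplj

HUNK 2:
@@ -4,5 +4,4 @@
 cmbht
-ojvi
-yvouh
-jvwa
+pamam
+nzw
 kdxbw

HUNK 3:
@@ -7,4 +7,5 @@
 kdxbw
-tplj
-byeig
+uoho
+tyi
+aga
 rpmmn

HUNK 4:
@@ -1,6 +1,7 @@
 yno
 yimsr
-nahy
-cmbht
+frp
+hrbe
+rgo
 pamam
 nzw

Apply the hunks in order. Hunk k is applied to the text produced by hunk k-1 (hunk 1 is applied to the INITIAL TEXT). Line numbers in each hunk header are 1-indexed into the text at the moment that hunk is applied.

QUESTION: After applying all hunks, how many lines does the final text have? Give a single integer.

Answer: 12

Derivation:
Hunk 1: at line 5 remove [xkorh] add [yvouh,jvwa,kdxbw] -> 11 lines: yno yimsr nahy cmbht ojvi yvouh jvwa kdxbw tplj byeig rpmmn
Hunk 2: at line 4 remove [ojvi,yvouh,jvwa] add [pamam,nzw] -> 10 lines: yno yimsr nahy cmbht pamam nzw kdxbw tplj byeig rpmmn
Hunk 3: at line 7 remove [tplj,byeig] add [uoho,tyi,aga] -> 11 lines: yno yimsr nahy cmbht pamam nzw kdxbw uoho tyi aga rpmmn
Hunk 4: at line 1 remove [nahy,cmbht] add [frp,hrbe,rgo] -> 12 lines: yno yimsr frp hrbe rgo pamam nzw kdxbw uoho tyi aga rpmmn
Final line count: 12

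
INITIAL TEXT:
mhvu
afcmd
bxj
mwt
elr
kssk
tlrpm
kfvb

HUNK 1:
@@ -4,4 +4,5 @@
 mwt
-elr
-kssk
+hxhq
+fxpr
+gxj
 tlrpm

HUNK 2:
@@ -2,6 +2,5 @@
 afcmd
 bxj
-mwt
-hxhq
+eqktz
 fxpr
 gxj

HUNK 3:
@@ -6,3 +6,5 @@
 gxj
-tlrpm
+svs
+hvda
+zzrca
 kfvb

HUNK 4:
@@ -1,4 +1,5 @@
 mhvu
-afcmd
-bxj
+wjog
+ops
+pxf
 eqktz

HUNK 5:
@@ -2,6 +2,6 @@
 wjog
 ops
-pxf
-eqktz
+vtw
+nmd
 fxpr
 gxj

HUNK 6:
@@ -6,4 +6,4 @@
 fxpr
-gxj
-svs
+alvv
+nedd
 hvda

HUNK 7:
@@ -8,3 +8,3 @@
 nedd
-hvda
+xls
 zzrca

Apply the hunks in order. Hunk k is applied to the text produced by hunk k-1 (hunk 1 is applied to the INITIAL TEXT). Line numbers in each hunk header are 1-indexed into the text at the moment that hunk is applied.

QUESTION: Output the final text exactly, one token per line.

Answer: mhvu
wjog
ops
vtw
nmd
fxpr
alvv
nedd
xls
zzrca
kfvb

Derivation:
Hunk 1: at line 4 remove [elr,kssk] add [hxhq,fxpr,gxj] -> 9 lines: mhvu afcmd bxj mwt hxhq fxpr gxj tlrpm kfvb
Hunk 2: at line 2 remove [mwt,hxhq] add [eqktz] -> 8 lines: mhvu afcmd bxj eqktz fxpr gxj tlrpm kfvb
Hunk 3: at line 6 remove [tlrpm] add [svs,hvda,zzrca] -> 10 lines: mhvu afcmd bxj eqktz fxpr gxj svs hvda zzrca kfvb
Hunk 4: at line 1 remove [afcmd,bxj] add [wjog,ops,pxf] -> 11 lines: mhvu wjog ops pxf eqktz fxpr gxj svs hvda zzrca kfvb
Hunk 5: at line 2 remove [pxf,eqktz] add [vtw,nmd] -> 11 lines: mhvu wjog ops vtw nmd fxpr gxj svs hvda zzrca kfvb
Hunk 6: at line 6 remove [gxj,svs] add [alvv,nedd] -> 11 lines: mhvu wjog ops vtw nmd fxpr alvv nedd hvda zzrca kfvb
Hunk 7: at line 8 remove [hvda] add [xls] -> 11 lines: mhvu wjog ops vtw nmd fxpr alvv nedd xls zzrca kfvb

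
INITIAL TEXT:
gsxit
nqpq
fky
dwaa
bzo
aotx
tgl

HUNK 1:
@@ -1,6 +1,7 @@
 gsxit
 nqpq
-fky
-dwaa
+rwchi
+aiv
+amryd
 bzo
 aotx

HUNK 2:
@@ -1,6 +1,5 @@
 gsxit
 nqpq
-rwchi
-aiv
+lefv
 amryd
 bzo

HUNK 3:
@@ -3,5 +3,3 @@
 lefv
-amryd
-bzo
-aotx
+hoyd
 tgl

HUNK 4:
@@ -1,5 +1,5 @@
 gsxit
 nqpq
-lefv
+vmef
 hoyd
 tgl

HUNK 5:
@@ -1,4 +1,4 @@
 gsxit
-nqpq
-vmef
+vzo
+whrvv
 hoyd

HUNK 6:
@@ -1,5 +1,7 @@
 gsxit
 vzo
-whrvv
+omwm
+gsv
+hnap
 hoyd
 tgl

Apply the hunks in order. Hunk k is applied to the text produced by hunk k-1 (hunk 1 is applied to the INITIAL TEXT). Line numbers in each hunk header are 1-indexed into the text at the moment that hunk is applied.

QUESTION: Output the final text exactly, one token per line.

Answer: gsxit
vzo
omwm
gsv
hnap
hoyd
tgl

Derivation:
Hunk 1: at line 1 remove [fky,dwaa] add [rwchi,aiv,amryd] -> 8 lines: gsxit nqpq rwchi aiv amryd bzo aotx tgl
Hunk 2: at line 1 remove [rwchi,aiv] add [lefv] -> 7 lines: gsxit nqpq lefv amryd bzo aotx tgl
Hunk 3: at line 3 remove [amryd,bzo,aotx] add [hoyd] -> 5 lines: gsxit nqpq lefv hoyd tgl
Hunk 4: at line 1 remove [lefv] add [vmef] -> 5 lines: gsxit nqpq vmef hoyd tgl
Hunk 5: at line 1 remove [nqpq,vmef] add [vzo,whrvv] -> 5 lines: gsxit vzo whrvv hoyd tgl
Hunk 6: at line 1 remove [whrvv] add [omwm,gsv,hnap] -> 7 lines: gsxit vzo omwm gsv hnap hoyd tgl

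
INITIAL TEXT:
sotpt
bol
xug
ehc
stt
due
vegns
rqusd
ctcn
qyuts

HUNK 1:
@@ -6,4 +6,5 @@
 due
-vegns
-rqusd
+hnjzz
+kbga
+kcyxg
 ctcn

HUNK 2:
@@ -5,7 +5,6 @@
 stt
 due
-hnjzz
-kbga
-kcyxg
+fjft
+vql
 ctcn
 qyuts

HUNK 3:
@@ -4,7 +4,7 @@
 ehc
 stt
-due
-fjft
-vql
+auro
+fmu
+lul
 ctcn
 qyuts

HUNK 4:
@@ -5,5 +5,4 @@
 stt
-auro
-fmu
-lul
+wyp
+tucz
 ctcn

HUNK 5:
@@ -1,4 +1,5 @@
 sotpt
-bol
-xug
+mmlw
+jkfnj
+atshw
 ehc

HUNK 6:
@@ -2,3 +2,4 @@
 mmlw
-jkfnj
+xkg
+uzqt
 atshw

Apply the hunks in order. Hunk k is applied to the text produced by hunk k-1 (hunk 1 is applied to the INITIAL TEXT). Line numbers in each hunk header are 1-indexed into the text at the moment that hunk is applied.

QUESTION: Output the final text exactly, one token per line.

Hunk 1: at line 6 remove [vegns,rqusd] add [hnjzz,kbga,kcyxg] -> 11 lines: sotpt bol xug ehc stt due hnjzz kbga kcyxg ctcn qyuts
Hunk 2: at line 5 remove [hnjzz,kbga,kcyxg] add [fjft,vql] -> 10 lines: sotpt bol xug ehc stt due fjft vql ctcn qyuts
Hunk 3: at line 4 remove [due,fjft,vql] add [auro,fmu,lul] -> 10 lines: sotpt bol xug ehc stt auro fmu lul ctcn qyuts
Hunk 4: at line 5 remove [auro,fmu,lul] add [wyp,tucz] -> 9 lines: sotpt bol xug ehc stt wyp tucz ctcn qyuts
Hunk 5: at line 1 remove [bol,xug] add [mmlw,jkfnj,atshw] -> 10 lines: sotpt mmlw jkfnj atshw ehc stt wyp tucz ctcn qyuts
Hunk 6: at line 2 remove [jkfnj] add [xkg,uzqt] -> 11 lines: sotpt mmlw xkg uzqt atshw ehc stt wyp tucz ctcn qyuts

Answer: sotpt
mmlw
xkg
uzqt
atshw
ehc
stt
wyp
tucz
ctcn
qyuts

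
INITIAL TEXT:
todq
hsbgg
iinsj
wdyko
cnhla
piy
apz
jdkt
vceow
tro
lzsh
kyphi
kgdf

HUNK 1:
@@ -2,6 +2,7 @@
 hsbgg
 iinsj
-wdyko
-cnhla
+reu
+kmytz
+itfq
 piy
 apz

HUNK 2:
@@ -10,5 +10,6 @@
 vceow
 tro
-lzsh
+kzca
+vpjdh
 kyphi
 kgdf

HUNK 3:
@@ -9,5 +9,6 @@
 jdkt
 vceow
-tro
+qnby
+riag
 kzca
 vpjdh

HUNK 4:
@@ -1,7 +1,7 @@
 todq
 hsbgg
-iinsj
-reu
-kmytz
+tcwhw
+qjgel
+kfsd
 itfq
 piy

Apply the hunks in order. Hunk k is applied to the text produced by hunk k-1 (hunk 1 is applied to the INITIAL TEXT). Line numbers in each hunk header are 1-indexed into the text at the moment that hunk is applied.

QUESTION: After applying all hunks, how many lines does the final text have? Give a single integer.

Answer: 16

Derivation:
Hunk 1: at line 2 remove [wdyko,cnhla] add [reu,kmytz,itfq] -> 14 lines: todq hsbgg iinsj reu kmytz itfq piy apz jdkt vceow tro lzsh kyphi kgdf
Hunk 2: at line 10 remove [lzsh] add [kzca,vpjdh] -> 15 lines: todq hsbgg iinsj reu kmytz itfq piy apz jdkt vceow tro kzca vpjdh kyphi kgdf
Hunk 3: at line 9 remove [tro] add [qnby,riag] -> 16 lines: todq hsbgg iinsj reu kmytz itfq piy apz jdkt vceow qnby riag kzca vpjdh kyphi kgdf
Hunk 4: at line 1 remove [iinsj,reu,kmytz] add [tcwhw,qjgel,kfsd] -> 16 lines: todq hsbgg tcwhw qjgel kfsd itfq piy apz jdkt vceow qnby riag kzca vpjdh kyphi kgdf
Final line count: 16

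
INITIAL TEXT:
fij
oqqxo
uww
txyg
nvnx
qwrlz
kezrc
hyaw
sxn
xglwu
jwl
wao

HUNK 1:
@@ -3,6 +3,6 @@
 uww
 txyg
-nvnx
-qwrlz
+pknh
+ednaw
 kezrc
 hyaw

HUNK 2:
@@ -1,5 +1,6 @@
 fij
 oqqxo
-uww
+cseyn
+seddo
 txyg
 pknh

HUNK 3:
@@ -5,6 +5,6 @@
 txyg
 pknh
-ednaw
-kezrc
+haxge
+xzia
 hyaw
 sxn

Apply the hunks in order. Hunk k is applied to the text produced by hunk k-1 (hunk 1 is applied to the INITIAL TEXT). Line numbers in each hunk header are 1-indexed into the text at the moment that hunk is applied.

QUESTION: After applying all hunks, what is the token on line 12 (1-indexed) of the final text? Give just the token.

Hunk 1: at line 3 remove [nvnx,qwrlz] add [pknh,ednaw] -> 12 lines: fij oqqxo uww txyg pknh ednaw kezrc hyaw sxn xglwu jwl wao
Hunk 2: at line 1 remove [uww] add [cseyn,seddo] -> 13 lines: fij oqqxo cseyn seddo txyg pknh ednaw kezrc hyaw sxn xglwu jwl wao
Hunk 3: at line 5 remove [ednaw,kezrc] add [haxge,xzia] -> 13 lines: fij oqqxo cseyn seddo txyg pknh haxge xzia hyaw sxn xglwu jwl wao
Final line 12: jwl

Answer: jwl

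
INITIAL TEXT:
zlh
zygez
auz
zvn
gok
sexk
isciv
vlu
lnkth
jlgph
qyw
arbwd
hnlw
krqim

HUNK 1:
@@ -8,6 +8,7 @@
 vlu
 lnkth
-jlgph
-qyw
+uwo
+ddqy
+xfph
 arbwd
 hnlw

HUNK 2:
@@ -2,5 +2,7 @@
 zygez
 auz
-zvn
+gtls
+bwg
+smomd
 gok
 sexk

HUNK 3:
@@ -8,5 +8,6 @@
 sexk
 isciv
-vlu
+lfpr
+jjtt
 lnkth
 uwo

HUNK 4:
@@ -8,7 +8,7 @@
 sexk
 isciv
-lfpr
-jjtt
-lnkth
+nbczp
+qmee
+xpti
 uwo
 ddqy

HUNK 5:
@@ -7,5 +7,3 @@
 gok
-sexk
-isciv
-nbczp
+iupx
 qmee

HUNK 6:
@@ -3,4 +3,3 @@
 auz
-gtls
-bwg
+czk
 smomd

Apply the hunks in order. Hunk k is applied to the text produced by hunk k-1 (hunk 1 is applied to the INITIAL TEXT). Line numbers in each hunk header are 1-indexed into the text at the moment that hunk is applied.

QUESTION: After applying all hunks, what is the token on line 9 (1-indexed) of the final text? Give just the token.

Answer: xpti

Derivation:
Hunk 1: at line 8 remove [jlgph,qyw] add [uwo,ddqy,xfph] -> 15 lines: zlh zygez auz zvn gok sexk isciv vlu lnkth uwo ddqy xfph arbwd hnlw krqim
Hunk 2: at line 2 remove [zvn] add [gtls,bwg,smomd] -> 17 lines: zlh zygez auz gtls bwg smomd gok sexk isciv vlu lnkth uwo ddqy xfph arbwd hnlw krqim
Hunk 3: at line 8 remove [vlu] add [lfpr,jjtt] -> 18 lines: zlh zygez auz gtls bwg smomd gok sexk isciv lfpr jjtt lnkth uwo ddqy xfph arbwd hnlw krqim
Hunk 4: at line 8 remove [lfpr,jjtt,lnkth] add [nbczp,qmee,xpti] -> 18 lines: zlh zygez auz gtls bwg smomd gok sexk isciv nbczp qmee xpti uwo ddqy xfph arbwd hnlw krqim
Hunk 5: at line 7 remove [sexk,isciv,nbczp] add [iupx] -> 16 lines: zlh zygez auz gtls bwg smomd gok iupx qmee xpti uwo ddqy xfph arbwd hnlw krqim
Hunk 6: at line 3 remove [gtls,bwg] add [czk] -> 15 lines: zlh zygez auz czk smomd gok iupx qmee xpti uwo ddqy xfph arbwd hnlw krqim
Final line 9: xpti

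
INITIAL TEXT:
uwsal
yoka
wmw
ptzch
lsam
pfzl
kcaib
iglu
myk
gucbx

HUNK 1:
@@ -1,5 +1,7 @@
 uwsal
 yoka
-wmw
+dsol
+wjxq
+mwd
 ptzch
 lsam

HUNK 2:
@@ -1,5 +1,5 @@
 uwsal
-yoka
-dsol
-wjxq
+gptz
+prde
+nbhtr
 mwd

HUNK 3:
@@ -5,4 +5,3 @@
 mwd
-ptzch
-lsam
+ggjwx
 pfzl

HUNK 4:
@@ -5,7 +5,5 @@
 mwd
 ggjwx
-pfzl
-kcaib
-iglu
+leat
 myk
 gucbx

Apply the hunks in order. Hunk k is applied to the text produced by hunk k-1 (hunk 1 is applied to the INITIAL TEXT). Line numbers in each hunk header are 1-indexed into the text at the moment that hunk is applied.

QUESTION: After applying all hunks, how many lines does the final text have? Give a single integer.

Answer: 9

Derivation:
Hunk 1: at line 1 remove [wmw] add [dsol,wjxq,mwd] -> 12 lines: uwsal yoka dsol wjxq mwd ptzch lsam pfzl kcaib iglu myk gucbx
Hunk 2: at line 1 remove [yoka,dsol,wjxq] add [gptz,prde,nbhtr] -> 12 lines: uwsal gptz prde nbhtr mwd ptzch lsam pfzl kcaib iglu myk gucbx
Hunk 3: at line 5 remove [ptzch,lsam] add [ggjwx] -> 11 lines: uwsal gptz prde nbhtr mwd ggjwx pfzl kcaib iglu myk gucbx
Hunk 4: at line 5 remove [pfzl,kcaib,iglu] add [leat] -> 9 lines: uwsal gptz prde nbhtr mwd ggjwx leat myk gucbx
Final line count: 9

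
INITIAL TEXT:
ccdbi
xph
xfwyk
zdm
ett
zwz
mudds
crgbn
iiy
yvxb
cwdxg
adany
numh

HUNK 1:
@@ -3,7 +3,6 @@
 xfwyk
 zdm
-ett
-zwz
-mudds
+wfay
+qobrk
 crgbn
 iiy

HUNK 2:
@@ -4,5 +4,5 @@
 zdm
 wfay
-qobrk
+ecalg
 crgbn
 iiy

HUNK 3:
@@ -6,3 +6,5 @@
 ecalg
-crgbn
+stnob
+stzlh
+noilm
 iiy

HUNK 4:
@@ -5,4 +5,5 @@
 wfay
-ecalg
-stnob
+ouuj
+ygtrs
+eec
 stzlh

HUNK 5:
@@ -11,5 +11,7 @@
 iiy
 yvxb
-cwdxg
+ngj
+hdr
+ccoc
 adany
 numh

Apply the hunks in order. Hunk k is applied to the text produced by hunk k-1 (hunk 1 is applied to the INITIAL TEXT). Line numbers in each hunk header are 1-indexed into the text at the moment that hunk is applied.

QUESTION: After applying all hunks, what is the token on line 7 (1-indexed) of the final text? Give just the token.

Answer: ygtrs

Derivation:
Hunk 1: at line 3 remove [ett,zwz,mudds] add [wfay,qobrk] -> 12 lines: ccdbi xph xfwyk zdm wfay qobrk crgbn iiy yvxb cwdxg adany numh
Hunk 2: at line 4 remove [qobrk] add [ecalg] -> 12 lines: ccdbi xph xfwyk zdm wfay ecalg crgbn iiy yvxb cwdxg adany numh
Hunk 3: at line 6 remove [crgbn] add [stnob,stzlh,noilm] -> 14 lines: ccdbi xph xfwyk zdm wfay ecalg stnob stzlh noilm iiy yvxb cwdxg adany numh
Hunk 4: at line 5 remove [ecalg,stnob] add [ouuj,ygtrs,eec] -> 15 lines: ccdbi xph xfwyk zdm wfay ouuj ygtrs eec stzlh noilm iiy yvxb cwdxg adany numh
Hunk 5: at line 11 remove [cwdxg] add [ngj,hdr,ccoc] -> 17 lines: ccdbi xph xfwyk zdm wfay ouuj ygtrs eec stzlh noilm iiy yvxb ngj hdr ccoc adany numh
Final line 7: ygtrs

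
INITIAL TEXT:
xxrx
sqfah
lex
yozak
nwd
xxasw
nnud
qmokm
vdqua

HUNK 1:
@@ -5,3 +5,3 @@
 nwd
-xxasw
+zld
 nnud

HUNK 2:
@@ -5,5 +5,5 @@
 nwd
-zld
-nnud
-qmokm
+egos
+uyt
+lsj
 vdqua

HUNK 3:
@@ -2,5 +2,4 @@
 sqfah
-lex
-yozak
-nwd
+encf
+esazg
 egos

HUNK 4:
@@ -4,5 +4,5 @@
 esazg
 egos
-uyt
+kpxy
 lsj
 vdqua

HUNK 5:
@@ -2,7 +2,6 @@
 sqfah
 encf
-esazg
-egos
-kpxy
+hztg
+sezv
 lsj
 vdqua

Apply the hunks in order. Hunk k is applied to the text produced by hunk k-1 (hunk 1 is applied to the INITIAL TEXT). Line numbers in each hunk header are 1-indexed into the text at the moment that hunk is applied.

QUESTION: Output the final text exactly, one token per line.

Answer: xxrx
sqfah
encf
hztg
sezv
lsj
vdqua

Derivation:
Hunk 1: at line 5 remove [xxasw] add [zld] -> 9 lines: xxrx sqfah lex yozak nwd zld nnud qmokm vdqua
Hunk 2: at line 5 remove [zld,nnud,qmokm] add [egos,uyt,lsj] -> 9 lines: xxrx sqfah lex yozak nwd egos uyt lsj vdqua
Hunk 3: at line 2 remove [lex,yozak,nwd] add [encf,esazg] -> 8 lines: xxrx sqfah encf esazg egos uyt lsj vdqua
Hunk 4: at line 4 remove [uyt] add [kpxy] -> 8 lines: xxrx sqfah encf esazg egos kpxy lsj vdqua
Hunk 5: at line 2 remove [esazg,egos,kpxy] add [hztg,sezv] -> 7 lines: xxrx sqfah encf hztg sezv lsj vdqua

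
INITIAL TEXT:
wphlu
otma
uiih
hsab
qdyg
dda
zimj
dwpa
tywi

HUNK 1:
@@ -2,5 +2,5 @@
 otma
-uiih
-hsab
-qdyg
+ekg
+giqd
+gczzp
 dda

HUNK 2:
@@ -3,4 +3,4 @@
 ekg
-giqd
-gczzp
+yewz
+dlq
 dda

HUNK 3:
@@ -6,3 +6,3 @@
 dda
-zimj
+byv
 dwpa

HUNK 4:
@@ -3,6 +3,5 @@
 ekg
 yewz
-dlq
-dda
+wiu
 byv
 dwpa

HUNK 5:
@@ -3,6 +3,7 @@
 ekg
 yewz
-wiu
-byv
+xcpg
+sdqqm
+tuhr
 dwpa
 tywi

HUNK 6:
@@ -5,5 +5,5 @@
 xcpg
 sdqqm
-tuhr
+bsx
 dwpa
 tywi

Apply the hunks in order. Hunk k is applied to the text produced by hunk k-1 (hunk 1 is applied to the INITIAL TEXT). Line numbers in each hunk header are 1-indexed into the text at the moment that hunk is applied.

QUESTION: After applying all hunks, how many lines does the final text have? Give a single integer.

Answer: 9

Derivation:
Hunk 1: at line 2 remove [uiih,hsab,qdyg] add [ekg,giqd,gczzp] -> 9 lines: wphlu otma ekg giqd gczzp dda zimj dwpa tywi
Hunk 2: at line 3 remove [giqd,gczzp] add [yewz,dlq] -> 9 lines: wphlu otma ekg yewz dlq dda zimj dwpa tywi
Hunk 3: at line 6 remove [zimj] add [byv] -> 9 lines: wphlu otma ekg yewz dlq dda byv dwpa tywi
Hunk 4: at line 3 remove [dlq,dda] add [wiu] -> 8 lines: wphlu otma ekg yewz wiu byv dwpa tywi
Hunk 5: at line 3 remove [wiu,byv] add [xcpg,sdqqm,tuhr] -> 9 lines: wphlu otma ekg yewz xcpg sdqqm tuhr dwpa tywi
Hunk 6: at line 5 remove [tuhr] add [bsx] -> 9 lines: wphlu otma ekg yewz xcpg sdqqm bsx dwpa tywi
Final line count: 9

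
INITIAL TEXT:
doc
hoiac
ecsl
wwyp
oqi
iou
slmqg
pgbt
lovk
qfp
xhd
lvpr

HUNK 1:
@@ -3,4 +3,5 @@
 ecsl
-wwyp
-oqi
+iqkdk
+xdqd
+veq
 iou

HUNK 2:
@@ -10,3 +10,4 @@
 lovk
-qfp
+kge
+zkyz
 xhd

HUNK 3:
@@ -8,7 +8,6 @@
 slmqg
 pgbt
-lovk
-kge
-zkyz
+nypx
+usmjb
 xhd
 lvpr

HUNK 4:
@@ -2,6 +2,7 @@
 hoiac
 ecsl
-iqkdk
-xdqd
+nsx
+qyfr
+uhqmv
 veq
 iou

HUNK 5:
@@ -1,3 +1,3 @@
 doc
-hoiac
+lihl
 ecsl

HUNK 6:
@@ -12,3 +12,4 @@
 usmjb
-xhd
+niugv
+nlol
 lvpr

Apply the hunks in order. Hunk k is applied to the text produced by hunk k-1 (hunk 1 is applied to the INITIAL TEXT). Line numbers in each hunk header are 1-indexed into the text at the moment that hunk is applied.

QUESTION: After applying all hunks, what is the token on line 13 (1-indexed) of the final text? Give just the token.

Hunk 1: at line 3 remove [wwyp,oqi] add [iqkdk,xdqd,veq] -> 13 lines: doc hoiac ecsl iqkdk xdqd veq iou slmqg pgbt lovk qfp xhd lvpr
Hunk 2: at line 10 remove [qfp] add [kge,zkyz] -> 14 lines: doc hoiac ecsl iqkdk xdqd veq iou slmqg pgbt lovk kge zkyz xhd lvpr
Hunk 3: at line 8 remove [lovk,kge,zkyz] add [nypx,usmjb] -> 13 lines: doc hoiac ecsl iqkdk xdqd veq iou slmqg pgbt nypx usmjb xhd lvpr
Hunk 4: at line 2 remove [iqkdk,xdqd] add [nsx,qyfr,uhqmv] -> 14 lines: doc hoiac ecsl nsx qyfr uhqmv veq iou slmqg pgbt nypx usmjb xhd lvpr
Hunk 5: at line 1 remove [hoiac] add [lihl] -> 14 lines: doc lihl ecsl nsx qyfr uhqmv veq iou slmqg pgbt nypx usmjb xhd lvpr
Hunk 6: at line 12 remove [xhd] add [niugv,nlol] -> 15 lines: doc lihl ecsl nsx qyfr uhqmv veq iou slmqg pgbt nypx usmjb niugv nlol lvpr
Final line 13: niugv

Answer: niugv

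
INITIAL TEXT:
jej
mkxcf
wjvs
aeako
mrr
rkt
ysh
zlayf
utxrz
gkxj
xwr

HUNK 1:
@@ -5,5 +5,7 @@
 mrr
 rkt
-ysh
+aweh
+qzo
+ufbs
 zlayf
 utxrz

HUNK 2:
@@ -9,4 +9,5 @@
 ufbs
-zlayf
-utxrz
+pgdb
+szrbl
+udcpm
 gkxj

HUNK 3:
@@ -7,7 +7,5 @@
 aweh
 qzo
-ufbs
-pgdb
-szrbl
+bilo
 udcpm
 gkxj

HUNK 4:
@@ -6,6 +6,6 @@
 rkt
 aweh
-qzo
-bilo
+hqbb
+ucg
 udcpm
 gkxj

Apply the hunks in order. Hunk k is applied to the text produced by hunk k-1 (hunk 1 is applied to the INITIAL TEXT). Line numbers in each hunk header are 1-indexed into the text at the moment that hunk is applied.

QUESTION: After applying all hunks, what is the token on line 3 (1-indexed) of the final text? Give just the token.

Answer: wjvs

Derivation:
Hunk 1: at line 5 remove [ysh] add [aweh,qzo,ufbs] -> 13 lines: jej mkxcf wjvs aeako mrr rkt aweh qzo ufbs zlayf utxrz gkxj xwr
Hunk 2: at line 9 remove [zlayf,utxrz] add [pgdb,szrbl,udcpm] -> 14 lines: jej mkxcf wjvs aeako mrr rkt aweh qzo ufbs pgdb szrbl udcpm gkxj xwr
Hunk 3: at line 7 remove [ufbs,pgdb,szrbl] add [bilo] -> 12 lines: jej mkxcf wjvs aeako mrr rkt aweh qzo bilo udcpm gkxj xwr
Hunk 4: at line 6 remove [qzo,bilo] add [hqbb,ucg] -> 12 lines: jej mkxcf wjvs aeako mrr rkt aweh hqbb ucg udcpm gkxj xwr
Final line 3: wjvs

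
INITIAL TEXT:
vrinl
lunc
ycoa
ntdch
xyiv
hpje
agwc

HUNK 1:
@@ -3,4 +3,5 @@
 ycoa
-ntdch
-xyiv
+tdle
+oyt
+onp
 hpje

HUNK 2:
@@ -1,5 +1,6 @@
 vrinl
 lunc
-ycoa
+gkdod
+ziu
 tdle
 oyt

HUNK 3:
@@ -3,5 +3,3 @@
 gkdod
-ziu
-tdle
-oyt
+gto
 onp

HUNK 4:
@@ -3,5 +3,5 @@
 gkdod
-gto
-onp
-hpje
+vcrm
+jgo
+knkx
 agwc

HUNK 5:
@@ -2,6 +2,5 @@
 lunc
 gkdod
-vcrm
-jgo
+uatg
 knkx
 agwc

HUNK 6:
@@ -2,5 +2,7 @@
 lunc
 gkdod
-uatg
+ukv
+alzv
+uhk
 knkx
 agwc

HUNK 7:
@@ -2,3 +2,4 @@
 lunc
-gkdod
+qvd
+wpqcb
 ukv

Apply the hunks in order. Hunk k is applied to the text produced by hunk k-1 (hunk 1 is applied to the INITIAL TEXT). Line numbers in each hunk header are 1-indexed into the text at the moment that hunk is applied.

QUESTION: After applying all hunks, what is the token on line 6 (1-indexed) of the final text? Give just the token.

Answer: alzv

Derivation:
Hunk 1: at line 3 remove [ntdch,xyiv] add [tdle,oyt,onp] -> 8 lines: vrinl lunc ycoa tdle oyt onp hpje agwc
Hunk 2: at line 1 remove [ycoa] add [gkdod,ziu] -> 9 lines: vrinl lunc gkdod ziu tdle oyt onp hpje agwc
Hunk 3: at line 3 remove [ziu,tdle,oyt] add [gto] -> 7 lines: vrinl lunc gkdod gto onp hpje agwc
Hunk 4: at line 3 remove [gto,onp,hpje] add [vcrm,jgo,knkx] -> 7 lines: vrinl lunc gkdod vcrm jgo knkx agwc
Hunk 5: at line 2 remove [vcrm,jgo] add [uatg] -> 6 lines: vrinl lunc gkdod uatg knkx agwc
Hunk 6: at line 2 remove [uatg] add [ukv,alzv,uhk] -> 8 lines: vrinl lunc gkdod ukv alzv uhk knkx agwc
Hunk 7: at line 2 remove [gkdod] add [qvd,wpqcb] -> 9 lines: vrinl lunc qvd wpqcb ukv alzv uhk knkx agwc
Final line 6: alzv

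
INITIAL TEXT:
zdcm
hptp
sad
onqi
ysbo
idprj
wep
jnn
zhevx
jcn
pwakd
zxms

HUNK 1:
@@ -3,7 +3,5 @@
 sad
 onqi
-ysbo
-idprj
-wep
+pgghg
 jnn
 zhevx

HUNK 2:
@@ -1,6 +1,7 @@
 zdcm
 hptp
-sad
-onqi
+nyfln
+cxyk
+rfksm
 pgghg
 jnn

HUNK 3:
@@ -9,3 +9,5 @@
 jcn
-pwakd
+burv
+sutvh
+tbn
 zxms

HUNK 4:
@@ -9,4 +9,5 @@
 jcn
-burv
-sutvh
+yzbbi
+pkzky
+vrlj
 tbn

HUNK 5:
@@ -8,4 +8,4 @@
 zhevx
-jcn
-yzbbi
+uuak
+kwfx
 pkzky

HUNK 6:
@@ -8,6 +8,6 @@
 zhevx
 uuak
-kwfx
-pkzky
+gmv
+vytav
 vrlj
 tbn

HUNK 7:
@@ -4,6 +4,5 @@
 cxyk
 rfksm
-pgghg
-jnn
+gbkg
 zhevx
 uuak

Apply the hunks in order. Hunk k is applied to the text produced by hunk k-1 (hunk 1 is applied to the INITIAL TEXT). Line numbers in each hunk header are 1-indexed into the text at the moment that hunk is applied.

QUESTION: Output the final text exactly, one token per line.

Answer: zdcm
hptp
nyfln
cxyk
rfksm
gbkg
zhevx
uuak
gmv
vytav
vrlj
tbn
zxms

Derivation:
Hunk 1: at line 3 remove [ysbo,idprj,wep] add [pgghg] -> 10 lines: zdcm hptp sad onqi pgghg jnn zhevx jcn pwakd zxms
Hunk 2: at line 1 remove [sad,onqi] add [nyfln,cxyk,rfksm] -> 11 lines: zdcm hptp nyfln cxyk rfksm pgghg jnn zhevx jcn pwakd zxms
Hunk 3: at line 9 remove [pwakd] add [burv,sutvh,tbn] -> 13 lines: zdcm hptp nyfln cxyk rfksm pgghg jnn zhevx jcn burv sutvh tbn zxms
Hunk 4: at line 9 remove [burv,sutvh] add [yzbbi,pkzky,vrlj] -> 14 lines: zdcm hptp nyfln cxyk rfksm pgghg jnn zhevx jcn yzbbi pkzky vrlj tbn zxms
Hunk 5: at line 8 remove [jcn,yzbbi] add [uuak,kwfx] -> 14 lines: zdcm hptp nyfln cxyk rfksm pgghg jnn zhevx uuak kwfx pkzky vrlj tbn zxms
Hunk 6: at line 8 remove [kwfx,pkzky] add [gmv,vytav] -> 14 lines: zdcm hptp nyfln cxyk rfksm pgghg jnn zhevx uuak gmv vytav vrlj tbn zxms
Hunk 7: at line 4 remove [pgghg,jnn] add [gbkg] -> 13 lines: zdcm hptp nyfln cxyk rfksm gbkg zhevx uuak gmv vytav vrlj tbn zxms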